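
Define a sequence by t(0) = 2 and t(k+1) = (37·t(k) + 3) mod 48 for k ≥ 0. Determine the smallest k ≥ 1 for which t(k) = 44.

t(0) = 2; t(1) = 29; t(2) = 20; t(3) = 23; t(4) = 38; t(5) = 17; t(6) = 8; t(7) = 11; t(8) = 26; t(9) = 5; t(10) = 44; t(11) = 47; t(12) = 14; t(13) = 41; t(14) = 32; t(15) = 35; t(16) = 2.
The sequence repeats with period 16.
The value 44 first appears (with k ≥ 1) at t(10).

10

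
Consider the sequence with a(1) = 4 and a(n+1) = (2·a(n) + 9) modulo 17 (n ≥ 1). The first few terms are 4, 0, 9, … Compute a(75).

9

Computing terms: a(1) = 4; a(2) = 0; a(3) = 9; a(4) = 10; a(5) = 12; a(6) = 16; a(7) = 7; a(8) = 6; a(9) = 4.
The sequence repeats with period 8.
So a(75) = a(1 + ((75-1) mod 8)) = a(3) = 9.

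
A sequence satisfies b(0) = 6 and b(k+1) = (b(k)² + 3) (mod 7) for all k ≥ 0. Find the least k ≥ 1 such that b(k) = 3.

4

b(0) = 6; b(1) = 4; b(2) = 5; b(3) = 0; b(4) = 3; b(5) = 5.
Since b(5) = b(2) = 5, the sequence is eventually periodic: after a pre-period of length 2 it cycles with period 3.
The value 3 first appears (with k ≥ 1) at b(4).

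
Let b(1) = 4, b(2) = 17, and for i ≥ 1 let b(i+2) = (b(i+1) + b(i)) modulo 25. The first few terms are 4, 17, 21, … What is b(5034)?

We have b(1) = 4, b(2) = 17, b(3) = 21, b(4) = 13, b(5) = 9, b(6) = 22, b(7) = 6, b(8) = 3, b(9) = 9, b(10) = 12, b(11) = 21, b(12) = 8, b(13) = 4, b(14) = 12, b(15) = 16, b(16) = 3, b(17) = 19, b(18) = 22, b(19) = 16, b(20) = 13, b(21) = 4, b(22) = 17.
The sequence repeats with period 20.
(5034 - 1) mod 20 = 13, so b(5034) = b(14) = 12.

12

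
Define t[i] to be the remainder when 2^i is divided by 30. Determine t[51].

t[1] = 2,  t[2] = 4,  t[3] = 8,  t[4] = 16,  t[5] = 2.
The sequence repeats with period 4.
(51 - 1) mod 4 = 2, so t[51] = t[3] = 8.

8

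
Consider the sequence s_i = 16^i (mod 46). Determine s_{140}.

12

s_1 = 16; s_2 = 26; s_3 = 2; s_4 = 32; s_5 = 6; s_6 = 4; s_7 = 18; s_8 = 12; s_9 = 8; s_{10} = 36; s_{11} = 24; s_{12} = 16.
The sequence repeats with period 11.
(140 - 1) mod 11 = 7, so s_{140} = s_8 = 12.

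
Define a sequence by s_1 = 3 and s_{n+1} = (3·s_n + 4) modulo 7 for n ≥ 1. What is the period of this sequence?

We have s_1 = 3, s_2 = 6, s_3 = 1, s_4 = 0, s_5 = 4, s_6 = 2, s_7 = 3.
Since s_7 = s_1 = 3, the sequence is periodic with period 6.

6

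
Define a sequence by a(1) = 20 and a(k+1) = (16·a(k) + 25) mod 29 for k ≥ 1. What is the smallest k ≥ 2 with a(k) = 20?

8

Computing terms: a(1) = 20, a(2) = 26, a(3) = 6, a(4) = 5, a(5) = 18, a(6) = 23, a(7) = 16, a(8) = 20.
Since a(8) = a(1) = 20, the sequence is periodic with period 7.
The value 20 next appears (with k ≥ 2) at a(8).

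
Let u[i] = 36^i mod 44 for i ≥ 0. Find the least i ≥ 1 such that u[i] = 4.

4

Computing terms: u[0] = 1,  u[1] = 36,  u[2] = 20,  u[3] = 16,  u[4] = 4,  u[5] = 12,  u[6] = 36.
Since u[6] = u[1] = 36, the sequence is eventually periodic: after a pre-period of length 1 it cycles with period 5.
The value 4 first appears (with i ≥ 1) at u[4].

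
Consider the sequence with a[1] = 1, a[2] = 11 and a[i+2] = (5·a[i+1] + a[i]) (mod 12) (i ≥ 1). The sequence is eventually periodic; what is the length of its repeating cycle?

24

Computing terms: a[1] = 1; a[2] = 11; a[3] = 8; a[4] = 3; a[5] = 11; a[6] = 10; a[7] = 1; a[8] = 3; a[9] = 4; a[10] = 11; a[11] = 11; a[12] = 6; a[13] = 5; a[14] = 7; a[15] = 4; a[16] = 3; a[17] = 7; a[18] = 2; a[19] = 5; a[20] = 3; a[21] = 8; a[22] = 7; a[23] = 7; a[24] = 6; a[25] = 1; a[26] = 11.
Since (a[25], a[26]) = (a[1], a[2]) = (1, 11) (two consecutive terms determine the rest), the sequence is periodic with period 24.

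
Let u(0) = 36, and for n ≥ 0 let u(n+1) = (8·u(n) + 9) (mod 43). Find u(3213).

We have u(0) = 36; u(1) = 39; u(2) = 20; u(3) = 40; u(4) = 28; u(5) = 18; u(6) = 24; u(7) = 29; u(8) = 26; u(9) = 2; u(10) = 25; u(11) = 37; u(12) = 4; u(13) = 41; u(14) = 36.
The sequence repeats with period 14.
So u(3213) = u(0 + ((3213-0) mod 14)) = u(7) = 29.

29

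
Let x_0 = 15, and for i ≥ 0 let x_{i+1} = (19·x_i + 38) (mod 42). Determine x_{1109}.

1

Computing terms: x_0 = 15, x_1 = 29, x_2 = 1, x_3 = 15.
Since x_3 = x_0 = 15, the sequence is periodic with period 3.
So x_{1109} = x_{0 + ((1109-0) mod 3)} = x_2 = 1.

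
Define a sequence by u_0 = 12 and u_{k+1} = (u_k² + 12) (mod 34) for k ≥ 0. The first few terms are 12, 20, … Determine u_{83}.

4

Computing terms: u_0 = 12, u_1 = 20, u_2 = 4, u_3 = 28, u_4 = 14, u_5 = 4.
Since u_5 = u_2 = 4, the sequence is eventually periodic: after a pre-period of length 2 it cycles with period 3.
For k ≥ 2, u_k depends only on (k - 2) mod 3. (83 - 2) mod 3 = 0, so u_{83} = u_2 = 4.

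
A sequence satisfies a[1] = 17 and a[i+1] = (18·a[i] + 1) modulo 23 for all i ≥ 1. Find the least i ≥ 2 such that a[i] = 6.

Listing terms: a[1] = 17,  a[2] = 8,  a[3] = 7,  a[4] = 12,  a[5] = 10,  a[6] = 20,  a[7] = 16,  a[8] = 13,  a[9] = 5,  a[10] = 22,  a[11] = 6,  a[12] = 17.
Since a[12] = a[1] = 17, the sequence is periodic with period 11.
The value 6 first appears (with i ≥ 2) at a[11].

11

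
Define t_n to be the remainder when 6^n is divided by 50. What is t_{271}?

6

Listing terms: t_1 = 6,  t_2 = 36,  t_3 = 16,  t_4 = 46,  t_5 = 26,  t_6 = 6.
Since t_6 = t_1 = 6, the sequence is periodic with period 5.
(271 - 1) mod 5 = 0, so t_{271} = t_1 = 6.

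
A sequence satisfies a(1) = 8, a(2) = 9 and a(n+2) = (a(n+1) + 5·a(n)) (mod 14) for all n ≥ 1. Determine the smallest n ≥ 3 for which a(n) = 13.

14

We have a(1) = 8; a(2) = 9; a(3) = 7; a(4) = 10; a(5) = 3; a(6) = 11; a(7) = 12; a(8) = 11; a(9) = 1; a(10) = 0; a(11) = 5; a(12) = 5; a(13) = 2; a(14) = 13; a(15) = 9; a(16) = 4; a(17) = 7; a(18) = 13; a(19) = 6; a(20) = 1; a(21) = 3; a(22) = 8; a(23) = 9.
Since (a(22), a(23)) = (a(1), a(2)) = (8, 9) (two consecutive terms determine the rest), the sequence is periodic with period 21.
The value 13 first appears (with n ≥ 3) at a(14).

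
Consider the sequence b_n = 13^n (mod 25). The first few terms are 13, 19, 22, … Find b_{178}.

b_1 = 13, b_2 = 19, b_3 = 22, b_4 = 11, b_5 = 18, b_6 = 9, b_7 = 17, b_8 = 21, b_9 = 23, b_{10} = 24, b_{11} = 12, b_{12} = 6, b_{13} = 3, b_{14} = 14, b_{15} = 7, b_{16} = 16, b_{17} = 8, b_{18} = 4, b_{19} = 2, b_{20} = 1, b_{21} = 13.
The sequence repeats with period 20.
(178 - 1) mod 20 = 17, so b_{178} = b_{18} = 4.

4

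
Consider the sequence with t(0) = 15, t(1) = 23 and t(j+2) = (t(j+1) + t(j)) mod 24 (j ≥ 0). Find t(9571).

Listing terms: t(0) = 15; t(1) = 23; t(2) = 14; t(3) = 13; t(4) = 3; t(5) = 16; t(6) = 19; t(7) = 11; t(8) = 6; t(9) = 17; t(10) = 23; t(11) = 16; t(12) = 15; t(13) = 7; t(14) = 22; t(15) = 5; t(16) = 3; t(17) = 8; t(18) = 11; t(19) = 19; t(20) = 6; t(21) = 1; t(22) = 7; t(23) = 8; t(24) = 15; t(25) = 23.
Since (t(24), t(25)) = (t(0), t(1)) = (15, 23) (two consecutive terms determine the rest), the sequence is periodic with period 24.
(9571 - 0) mod 24 = 19, so t(9571) = t(19) = 19.

19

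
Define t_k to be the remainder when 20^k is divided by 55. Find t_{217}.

t_0 = 1, t_1 = 20, t_2 = 15, t_3 = 25, t_4 = 5, t_5 = 45, t_6 = 20.
Since t_6 = t_1 = 20, the sequence is eventually periodic: after a pre-period of length 1 it cycles with period 5.
For k ≥ 1, t_k depends only on (k - 1) mod 5. (217 - 1) mod 5 = 1, so t_{217} = t_2 = 15.

15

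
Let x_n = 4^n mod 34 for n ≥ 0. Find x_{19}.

Computing terms: x_0 = 1, x_1 = 4, x_2 = 16, x_3 = 30, x_4 = 18, x_5 = 4.
Since x_5 = x_1 = 4, the sequence is eventually periodic: after a pre-period of length 1 it cycles with period 4.
For n ≥ 1, x_n depends only on (n - 1) mod 4. (19 - 1) mod 4 = 2, so x_{19} = x_3 = 30.

30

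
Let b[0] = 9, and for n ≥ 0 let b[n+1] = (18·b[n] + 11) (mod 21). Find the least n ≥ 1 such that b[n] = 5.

Computing terms: b[0] = 9, b[1] = 5, b[2] = 17, b[3] = 2, b[4] = 5.
Since b[4] = b[1] = 5, the sequence is eventually periodic: after a pre-period of length 1 it cycles with period 3.
The value 5 first appears (with n ≥ 1) at b[1].

1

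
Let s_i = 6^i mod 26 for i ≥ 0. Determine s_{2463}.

8

We have s_0 = 1; s_1 = 6; s_2 = 10; s_3 = 8; s_4 = 22; s_5 = 2; s_6 = 12; s_7 = 20; s_8 = 16; s_9 = 18; s_{10} = 4; s_{11} = 24; s_{12} = 14; s_{13} = 6.
Since s_{13} = s_1 = 6, the sequence is eventually periodic: after a pre-period of length 1 it cycles with period 12.
For i ≥ 1, s_i depends only on (i - 1) mod 12. (2463 - 1) mod 12 = 2, so s_{2463} = s_3 = 8.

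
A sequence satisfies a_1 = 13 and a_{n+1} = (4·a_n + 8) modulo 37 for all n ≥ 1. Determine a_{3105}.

Computing terms: a_1 = 13,  a_2 = 23,  a_3 = 26,  a_4 = 1,  a_5 = 12,  a_6 = 19,  a_7 = 10,  a_8 = 11,  a_9 = 15,  a_{10} = 31,  a_{11} = 21,  a_{12} = 18,  a_{13} = 6,  a_{14} = 32,  a_{15} = 25,  a_{16} = 34,  a_{17} = 33,  a_{18} = 29,  a_{19} = 13.
Since a_{19} = a_1 = 13, the sequence is periodic with period 18.
So a_{3105} = a_{1 + ((3105-1) mod 18)} = a_9 = 15.

15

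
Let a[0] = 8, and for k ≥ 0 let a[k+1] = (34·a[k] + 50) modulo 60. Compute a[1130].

Computing terms: a[0] = 8; a[1] = 22; a[2] = 18; a[3] = 2; a[4] = 58; a[5] = 42; a[6] = 38; a[7] = 22.
Since a[7] = a[1] = 22, the sequence is eventually periodic: after a pre-period of length 1 it cycles with period 6.
For k ≥ 1, a[k] depends only on (k - 1) mod 6. (1130 - 1) mod 6 = 1, so a[1130] = a[2] = 18.

18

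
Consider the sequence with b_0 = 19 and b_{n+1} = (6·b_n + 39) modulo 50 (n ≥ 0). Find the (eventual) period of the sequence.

25

Computing terms: b_0 = 19, b_1 = 3, b_2 = 7, b_3 = 31, b_4 = 25, b_5 = 39, b_6 = 23, b_7 = 27, b_8 = 1, b_9 = 45, b_{10} = 9, b_{11} = 43, b_{12} = 47, b_{13} = 21, b_{14} = 15, b_{15} = 29, b_{16} = 13, b_{17} = 17, b_{18} = 41, b_{19} = 35, b_{20} = 49, b_{21} = 33, b_{22} = 37, b_{23} = 11, b_{24} = 5, b_{25} = 19.
Since b_{25} = b_0 = 19, the sequence is periodic with period 25.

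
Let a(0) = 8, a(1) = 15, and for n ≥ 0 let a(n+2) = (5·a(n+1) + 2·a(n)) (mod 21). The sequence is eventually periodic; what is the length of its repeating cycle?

Listing terms: a(0) = 8,  a(1) = 15,  a(2) = 7,  a(3) = 2,  a(4) = 3,  a(5) = 19,  a(6) = 17,  a(7) = 18,  a(8) = 19,  a(9) = 5,  a(10) = 0,  a(11) = 10,  a(12) = 8,  a(13) = 18,  a(14) = 1,  a(15) = 20,  a(16) = 18,  a(17) = 4,  a(18) = 14,  a(19) = 15,  a(20) = 19,  a(21) = 20,  a(22) = 12,  a(23) = 16,  a(24) = 20,  a(25) = 6,  a(26) = 7,  a(27) = 5,  a(28) = 18,  a(29) = 16,  a(30) = 11,  a(31) = 3,  a(32) = 16,  a(33) = 2,  a(34) = 0,  a(35) = 4,  a(36) = 20,  a(37) = 3,  a(38) = 13,  a(39) = 8,  a(40) = 3,  a(41) = 10,  a(42) = 14,  a(43) = 6,  a(44) = 16,  a(45) = 8,  a(46) = 9,  a(47) = 19,  a(48) = 8,  a(49) = 15.
Since (a(48), a(49)) = (a(0), a(1)) = (8, 15) (two consecutive terms determine the rest), the sequence is periodic with period 48.

48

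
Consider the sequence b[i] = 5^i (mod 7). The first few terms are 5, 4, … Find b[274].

2

b[1] = 5; b[2] = 4; b[3] = 6; b[4] = 2; b[5] = 3; b[6] = 1; b[7] = 5.
The sequence repeats with period 6.
So b[274] = b[1 + ((274-1) mod 6)] = b[4] = 2.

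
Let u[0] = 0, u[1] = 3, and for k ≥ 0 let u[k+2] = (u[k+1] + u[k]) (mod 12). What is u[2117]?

3

Listing terms: u[0] = 0; u[1] = 3; u[2] = 3; u[3] = 6; u[4] = 9; u[5] = 3; u[6] = 0; u[7] = 3.
Since (u[6], u[7]) = (u[0], u[1]) = (0, 3) (two consecutive terms determine the rest), the sequence is periodic with period 6.
(2117 - 0) mod 6 = 5, so u[2117] = u[5] = 3.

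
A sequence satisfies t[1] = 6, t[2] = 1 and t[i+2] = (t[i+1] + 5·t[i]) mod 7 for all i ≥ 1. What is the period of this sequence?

21

We have t[1] = 6, t[2] = 1, t[3] = 3, t[4] = 1, t[5] = 2, t[6] = 0, t[7] = 3, t[8] = 3, t[9] = 4, t[10] = 5, t[11] = 4, t[12] = 1, t[13] = 0, t[14] = 5, t[15] = 5, t[16] = 2, t[17] = 6, t[18] = 2, t[19] = 4, t[20] = 0, t[21] = 6, t[22] = 6, t[23] = 1.
Since (t[22], t[23]) = (t[1], t[2]) = (6, 1) (two consecutive terms determine the rest), the sequence is periodic with period 21.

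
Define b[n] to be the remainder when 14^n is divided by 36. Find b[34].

Computing terms: b[1] = 14, b[2] = 16, b[3] = 8, b[4] = 4, b[5] = 20, b[6] = 28, b[7] = 32, b[8] = 16.
Since b[8] = b[2] = 16, the sequence is eventually periodic: after a pre-period of length 1 it cycles with period 6.
For n ≥ 2, b[n] depends only on (n - 2) mod 6. (34 - 2) mod 6 = 2, so b[34] = b[4] = 4.

4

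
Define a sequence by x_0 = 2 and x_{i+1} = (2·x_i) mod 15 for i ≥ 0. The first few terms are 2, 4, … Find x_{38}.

x_0 = 2; x_1 = 4; x_2 = 8; x_3 = 1; x_4 = 2.
Since x_4 = x_0 = 2, the sequence is periodic with period 4.
(38 - 0) mod 4 = 2, so x_{38} = x_2 = 8.

8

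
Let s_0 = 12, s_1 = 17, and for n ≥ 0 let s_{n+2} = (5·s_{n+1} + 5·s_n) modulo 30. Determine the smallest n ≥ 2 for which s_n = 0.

3

s_0 = 12,  s_1 = 17,  s_2 = 25,  s_3 = 0,  s_4 = 5,  s_5 = 25,  s_6 = 0.
Since (s_5, s_6) = (s_2, s_3) = (25, 0) (two consecutive terms determine the rest), the sequence is eventually periodic: after a pre-period of length 2 it cycles with period 3.
The value 0 first appears (with n ≥ 2) at s_3.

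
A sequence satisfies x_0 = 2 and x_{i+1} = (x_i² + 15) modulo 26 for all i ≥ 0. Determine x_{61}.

19

Listing terms: x_0 = 2; x_1 = 19; x_2 = 12; x_3 = 3; x_4 = 24; x_5 = 19.
Since x_5 = x_1 = 19, the sequence is eventually periodic: after a pre-period of length 1 it cycles with period 4.
For i ≥ 1, x_i depends only on (i - 1) mod 4. (61 - 1) mod 4 = 0, so x_{61} = x_1 = 19.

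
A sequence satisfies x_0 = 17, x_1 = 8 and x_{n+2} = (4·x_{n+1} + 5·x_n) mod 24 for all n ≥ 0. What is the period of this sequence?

Computing terms: x_0 = 17, x_1 = 8, x_2 = 21, x_3 = 4, x_4 = 1, x_5 = 0, x_6 = 5, x_7 = 20, x_8 = 9, x_9 = 16, x_{10} = 13, x_{11} = 12, x_{12} = 17, x_{13} = 8.
Since (x_{12}, x_{13}) = (x_0, x_1) = (17, 8) (two consecutive terms determine the rest), the sequence is periodic with period 12.

12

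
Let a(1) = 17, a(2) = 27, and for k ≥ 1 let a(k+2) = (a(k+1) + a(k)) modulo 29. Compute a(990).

28

Listing terms: a(1) = 17,  a(2) = 27,  a(3) = 15,  a(4) = 13,  a(5) = 28,  a(6) = 12,  a(7) = 11,  a(8) = 23,  a(9) = 5,  a(10) = 28,  a(11) = 4,  a(12) = 3,  a(13) = 7,  a(14) = 10,  a(15) = 17,  a(16) = 27.
Since (a(15), a(16)) = (a(1), a(2)) = (17, 27) (two consecutive terms determine the rest), the sequence is periodic with period 14.
So a(990) = a(1 + ((990-1) mod 14)) = a(10) = 28.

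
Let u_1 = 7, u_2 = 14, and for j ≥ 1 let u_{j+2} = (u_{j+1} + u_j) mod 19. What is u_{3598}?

Computing terms: u_1 = 7; u_2 = 14; u_3 = 2; u_4 = 16; u_5 = 18; u_6 = 15; u_7 = 14; u_8 = 10; u_9 = 5; u_{10} = 15; u_{11} = 1; u_{12} = 16; u_{13} = 17; u_{14} = 14; u_{15} = 12; u_{16} = 7; u_{17} = 0; u_{18} = 7; u_{19} = 7; u_{20} = 14.
The sequence repeats with period 18.
So u_{3598} = u_{1 + ((3598-1) mod 18)} = u_{16} = 7.

7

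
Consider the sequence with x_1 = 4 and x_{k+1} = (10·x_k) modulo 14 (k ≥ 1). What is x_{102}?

Computing terms: x_1 = 4; x_2 = 12; x_3 = 8; x_4 = 10; x_5 = 2; x_6 = 6; x_7 = 4.
The sequence repeats with period 6.
So x_{102} = x_{1 + ((102-1) mod 6)} = x_6 = 6.

6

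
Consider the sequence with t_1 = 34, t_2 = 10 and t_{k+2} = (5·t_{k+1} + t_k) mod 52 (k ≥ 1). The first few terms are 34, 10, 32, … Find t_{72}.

48

Listing terms: t_1 = 34; t_2 = 10; t_3 = 32; t_4 = 14; t_5 = 50; t_6 = 4; t_7 = 18; t_8 = 42; t_9 = 20; t_{10} = 38; t_{11} = 2; t_{12} = 48; t_{13} = 34; t_{14} = 10.
Since (t_{13}, t_{14}) = (t_1, t_2) = (34, 10) (two consecutive terms determine the rest), the sequence is periodic with period 12.
So t_{72} = t_{1 + ((72-1) mod 12)} = t_{12} = 48.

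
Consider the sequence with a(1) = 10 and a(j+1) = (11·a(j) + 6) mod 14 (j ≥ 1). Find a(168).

8

Listing terms: a(1) = 10,  a(2) = 4,  a(3) = 8,  a(4) = 10.
The sequence repeats with period 3.
(168 - 1) mod 3 = 2, so a(168) = a(3) = 8.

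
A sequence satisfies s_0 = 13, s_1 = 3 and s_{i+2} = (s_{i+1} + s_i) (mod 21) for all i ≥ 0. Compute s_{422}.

5

s_0 = 13,  s_1 = 3,  s_2 = 16,  s_3 = 19,  s_4 = 14,  s_5 = 12,  s_6 = 5,  s_7 = 17,  s_8 = 1,  s_9 = 18,  s_{10} = 19,  s_{11} = 16,  s_{12} = 14,  s_{13} = 9,  s_{14} = 2,  s_{15} = 11,  s_{16} = 13,  s_{17} = 3.
Since (s_{16}, s_{17}) = (s_0, s_1) = (13, 3) (two consecutive terms determine the rest), the sequence is periodic with period 16.
(422 - 0) mod 16 = 6, so s_{422} = s_6 = 5.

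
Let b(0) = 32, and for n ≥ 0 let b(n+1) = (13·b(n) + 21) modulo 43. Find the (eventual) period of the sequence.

b(0) = 32; b(1) = 7; b(2) = 26; b(3) = 15; b(4) = 1; b(5) = 34; b(6) = 33; b(7) = 20; b(8) = 23; b(9) = 19; b(10) = 10; b(11) = 22; b(12) = 6; b(13) = 13; b(14) = 18; b(15) = 40; b(16) = 25; b(17) = 2; b(18) = 4; b(19) = 30; b(20) = 24; b(21) = 32.
The sequence repeats with period 21.

21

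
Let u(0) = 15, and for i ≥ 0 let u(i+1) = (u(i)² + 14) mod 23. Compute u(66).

0

Listing terms: u(0) = 15,  u(1) = 9,  u(2) = 3,  u(3) = 0,  u(4) = 14,  u(5) = 3.
Since u(5) = u(2) = 3, the sequence is eventually periodic: after a pre-period of length 2 it cycles with period 3.
For i ≥ 2, u(i) depends only on (i - 2) mod 3. (66 - 2) mod 3 = 1, so u(66) = u(3) = 0.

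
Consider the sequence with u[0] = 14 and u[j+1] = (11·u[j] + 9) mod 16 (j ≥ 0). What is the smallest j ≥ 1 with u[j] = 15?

We have u[0] = 14; u[1] = 3; u[2] = 10; u[3] = 7; u[4] = 6; u[5] = 11; u[6] = 2; u[7] = 15; u[8] = 14.
Since u[8] = u[0] = 14, the sequence is periodic with period 8.
The value 15 first appears (with j ≥ 1) at u[7].

7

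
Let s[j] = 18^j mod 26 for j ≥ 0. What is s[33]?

18

Listing terms: s[0] = 1,  s[1] = 18,  s[2] = 12,  s[3] = 8,  s[4] = 14,  s[5] = 18.
Since s[5] = s[1] = 18, the sequence is eventually periodic: after a pre-period of length 1 it cycles with period 4.
For j ≥ 1, s[j] depends only on (j - 1) mod 4. (33 - 1) mod 4 = 0, so s[33] = s[1] = 18.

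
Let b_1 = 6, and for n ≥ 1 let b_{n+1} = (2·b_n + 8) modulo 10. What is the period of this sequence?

b_1 = 6; b_2 = 0; b_3 = 8; b_4 = 4; b_5 = 6.
Since b_5 = b_1 = 6, the sequence is periodic with period 4.

4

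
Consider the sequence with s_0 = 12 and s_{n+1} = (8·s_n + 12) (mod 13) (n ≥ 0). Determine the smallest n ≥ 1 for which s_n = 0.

3

We have s_0 = 12,  s_1 = 4,  s_2 = 5,  s_3 = 0,  s_4 = 12.
Since s_4 = s_0 = 12, the sequence is periodic with period 4.
The value 0 first appears (with n ≥ 1) at s_3.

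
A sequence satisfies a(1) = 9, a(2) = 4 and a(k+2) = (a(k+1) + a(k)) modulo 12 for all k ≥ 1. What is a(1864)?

1

Listing terms: a(1) = 9,  a(2) = 4,  a(3) = 1,  a(4) = 5,  a(5) = 6,  a(6) = 11,  a(7) = 5,  a(8) = 4,  a(9) = 9,  a(10) = 1,  a(11) = 10,  a(12) = 11,  a(13) = 9,  a(14) = 8,  a(15) = 5,  a(16) = 1,  a(17) = 6,  a(18) = 7,  a(19) = 1,  a(20) = 8,  a(21) = 9,  a(22) = 5,  a(23) = 2,  a(24) = 7,  a(25) = 9,  a(26) = 4.
Since (a(25), a(26)) = (a(1), a(2)) = (9, 4) (two consecutive terms determine the rest), the sequence is periodic with period 24.
(1864 - 1) mod 24 = 15, so a(1864) = a(16) = 1.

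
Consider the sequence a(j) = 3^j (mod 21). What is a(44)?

Computing terms: a(1) = 3; a(2) = 9; a(3) = 6; a(4) = 18; a(5) = 12; a(6) = 15; a(7) = 3.
Since a(7) = a(1) = 3, the sequence is periodic with period 6.
So a(44) = a(1 + ((44-1) mod 6)) = a(2) = 9.

9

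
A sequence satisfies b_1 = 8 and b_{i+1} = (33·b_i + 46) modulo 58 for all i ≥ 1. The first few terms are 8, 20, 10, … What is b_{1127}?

32

We have b_1 = 8,  b_2 = 20,  b_3 = 10,  b_4 = 28,  b_5 = 42,  b_6 = 40,  b_7 = 32,  b_8 = 0,  b_9 = 46,  b_{10} = 56,  b_{11} = 38,  b_{12} = 24,  b_{13} = 26,  b_{14} = 34,  b_{15} = 8.
Since b_{15} = b_1 = 8, the sequence is periodic with period 14.
(1127 - 1) mod 14 = 6, so b_{1127} = b_7 = 32.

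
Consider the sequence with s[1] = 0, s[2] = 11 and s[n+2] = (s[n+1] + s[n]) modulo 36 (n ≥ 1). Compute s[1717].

0

Computing terms: s[1] = 0, s[2] = 11, s[3] = 11, s[4] = 22, s[5] = 33, s[6] = 19, s[7] = 16, s[8] = 35, s[9] = 15, s[10] = 14, s[11] = 29, s[12] = 7, s[13] = 0, s[14] = 7, s[15] = 7, s[16] = 14, s[17] = 21, s[18] = 35, s[19] = 20, s[20] = 19, s[21] = 3, s[22] = 22, s[23] = 25, s[24] = 11, s[25] = 0, s[26] = 11.
Since (s[25], s[26]) = (s[1], s[2]) = (0, 11) (two consecutive terms determine the rest), the sequence is periodic with period 24.
(1717 - 1) mod 24 = 12, so s[1717] = s[13] = 0.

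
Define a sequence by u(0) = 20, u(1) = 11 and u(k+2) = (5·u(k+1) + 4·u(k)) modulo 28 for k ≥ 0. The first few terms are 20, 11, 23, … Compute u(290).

23

u(0) = 20, u(1) = 11, u(2) = 23, u(3) = 19, u(4) = 19, u(5) = 3, u(6) = 7, u(7) = 19, u(8) = 11, u(9) = 19, u(10) = 27, u(11) = 15, u(12) = 15, u(13) = 23, u(14) = 7, u(15) = 15, u(16) = 19, u(17) = 15, u(18) = 11, u(19) = 3, u(20) = 3, u(21) = 27, u(22) = 7, u(23) = 3, u(24) = 15, u(25) = 3, u(26) = 19, u(27) = 23, u(28) = 23, u(29) = 11, u(30) = 7, u(31) = 23, u(32) = 3, u(33) = 23, u(34) = 15, u(35) = 27, u(36) = 27, u(37) = 19, u(38) = 7, u(39) = 27, u(40) = 23, u(41) = 27, u(42) = 3, u(43) = 11, u(44) = 11, u(45) = 15, u(46) = 7, u(47) = 11, u(48) = 27, u(49) = 11, u(50) = 23.
Since (u(49), u(50)) = (u(1), u(2)) = (11, 23) (two consecutive terms determine the rest), the sequence is eventually periodic: after a pre-period of length 1 it cycles with period 48.
For k ≥ 1, u(k) depends only on (k - 1) mod 48. (290 - 1) mod 48 = 1, so u(290) = u(2) = 23.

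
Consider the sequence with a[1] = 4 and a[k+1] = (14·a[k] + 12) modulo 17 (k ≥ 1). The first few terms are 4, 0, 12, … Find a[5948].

We have a[1] = 4,  a[2] = 0,  a[3] = 12,  a[4] = 10,  a[5] = 16,  a[6] = 15,  a[7] = 1,  a[8] = 9,  a[9] = 2,  a[10] = 6,  a[11] = 11,  a[12] = 13,  a[13] = 7,  a[14] = 8,  a[15] = 5,  a[16] = 14,  a[17] = 4.
Since a[17] = a[1] = 4, the sequence is periodic with period 16.
(5948 - 1) mod 16 = 11, so a[5948] = a[12] = 13.

13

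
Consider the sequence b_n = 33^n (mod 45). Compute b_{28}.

36

We have b_0 = 1; b_1 = 33; b_2 = 9; b_3 = 27; b_4 = 36; b_5 = 18; b_6 = 9.
Since b_6 = b_2 = 9, the sequence is eventually periodic: after a pre-period of length 2 it cycles with period 4.
For n ≥ 2, b_n depends only on (n - 2) mod 4. (28 - 2) mod 4 = 2, so b_{28} = b_4 = 36.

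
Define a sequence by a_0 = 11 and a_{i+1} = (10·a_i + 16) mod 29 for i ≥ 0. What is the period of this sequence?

We have a_0 = 11,  a_1 = 10,  a_2 = 0,  a_3 = 16,  a_4 = 2,  a_5 = 7,  a_6 = 28,  a_7 = 6,  a_8 = 18,  a_9 = 22,  a_{10} = 4,  a_{11} = 27,  a_{12} = 25,  a_{13} = 5,  a_{14} = 8,  a_{15} = 9,  a_{16} = 19,  a_{17} = 3,  a_{18} = 17,  a_{19} = 12,  a_{20} = 20,  a_{21} = 13,  a_{22} = 1,  a_{23} = 26,  a_{24} = 15,  a_{25} = 21,  a_{26} = 23,  a_{27} = 14,  a_{28} = 11.
Since a_{28} = a_0 = 11, the sequence is periodic with period 28.

28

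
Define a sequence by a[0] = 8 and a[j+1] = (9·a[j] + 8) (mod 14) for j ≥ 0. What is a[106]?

10

Computing terms: a[0] = 8; a[1] = 10; a[2] = 0; a[3] = 8.
Since a[3] = a[0] = 8, the sequence is periodic with period 3.
(106 - 0) mod 3 = 1, so a[106] = a[1] = 10.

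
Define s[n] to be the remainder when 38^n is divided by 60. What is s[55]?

Computing terms: s[0] = 1; s[1] = 38; s[2] = 4; s[3] = 32; s[4] = 16; s[5] = 8; s[6] = 4.
Since s[6] = s[2] = 4, the sequence is eventually periodic: after a pre-period of length 2 it cycles with period 4.
For n ≥ 2, s[n] depends only on (n - 2) mod 4. (55 - 2) mod 4 = 1, so s[55] = s[3] = 32.

32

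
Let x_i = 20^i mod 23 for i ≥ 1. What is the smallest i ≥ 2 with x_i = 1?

Listing terms: x_1 = 20; x_2 = 9; x_3 = 19; x_4 = 12; x_5 = 10; x_6 = 16; x_7 = 21; x_8 = 6; x_9 = 5; x_{10} = 8; x_{11} = 22; x_{12} = 3; x_{13} = 14; x_{14} = 4; x_{15} = 11; x_{16} = 13; x_{17} = 7; x_{18} = 2; x_{19} = 17; x_{20} = 18; x_{21} = 15; x_{22} = 1; x_{23} = 20.
The sequence repeats with period 22.
The value 1 first appears (with i ≥ 2) at x_{22}.

22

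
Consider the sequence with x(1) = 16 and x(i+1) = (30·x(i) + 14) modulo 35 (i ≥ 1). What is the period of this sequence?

We have x(1) = 16,  x(2) = 4,  x(3) = 29,  x(4) = 9,  x(5) = 4.
Since x(5) = x(2) = 4, the sequence is eventually periodic: after a pre-period of length 1 it cycles with period 3.

3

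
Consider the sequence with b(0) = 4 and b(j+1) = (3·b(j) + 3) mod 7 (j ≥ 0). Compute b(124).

3

We have b(0) = 4; b(1) = 1; b(2) = 6; b(3) = 0; b(4) = 3; b(5) = 5; b(6) = 4.
The sequence repeats with period 6.
(124 - 0) mod 6 = 4, so b(124) = b(4) = 3.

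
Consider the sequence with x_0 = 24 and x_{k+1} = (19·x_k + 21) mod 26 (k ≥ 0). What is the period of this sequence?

Computing terms: x_0 = 24; x_1 = 9; x_2 = 10; x_3 = 3; x_4 = 0; x_5 = 21; x_6 = 4; x_7 = 19; x_8 = 18; x_9 = 25; x_{10} = 2; x_{11} = 7; x_{12} = 24.
The sequence repeats with period 12.

12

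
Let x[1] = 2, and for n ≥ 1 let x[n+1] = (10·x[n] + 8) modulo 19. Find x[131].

8

x[1] = 2,  x[2] = 9,  x[3] = 3,  x[4] = 0,  x[5] = 8,  x[6] = 12,  x[7] = 14,  x[8] = 15,  x[9] = 6,  x[10] = 11,  x[11] = 4,  x[12] = 10,  x[13] = 13,  x[14] = 5,  x[15] = 1,  x[16] = 18,  x[17] = 17,  x[18] = 7,  x[19] = 2.
The sequence repeats with period 18.
So x[131] = x[1 + ((131-1) mod 18)] = x[5] = 8.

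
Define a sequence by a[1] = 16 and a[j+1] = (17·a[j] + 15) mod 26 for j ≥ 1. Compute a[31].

16

We have a[1] = 16,  a[2] = 1,  a[3] = 6,  a[4] = 13,  a[5] = 2,  a[6] = 23,  a[7] = 16.
Since a[7] = a[1] = 16, the sequence is periodic with period 6.
So a[31] = a[1 + ((31-1) mod 6)] = a[1] = 16.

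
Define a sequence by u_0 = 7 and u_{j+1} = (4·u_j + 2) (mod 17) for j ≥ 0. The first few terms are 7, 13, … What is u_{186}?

Listing terms: u_0 = 7; u_1 = 13; u_2 = 3; u_3 = 14; u_4 = 7.
Since u_4 = u_0 = 7, the sequence is periodic with period 4.
So u_{186} = u_{0 + ((186-0) mod 4)} = u_2 = 3.

3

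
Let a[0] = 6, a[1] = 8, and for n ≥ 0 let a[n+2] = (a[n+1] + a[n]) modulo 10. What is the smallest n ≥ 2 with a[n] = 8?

5

a[0] = 6, a[1] = 8, a[2] = 4, a[3] = 2, a[4] = 6, a[5] = 8.
The sequence repeats with period 4.
The value 8 next appears (with n ≥ 2) at a[5].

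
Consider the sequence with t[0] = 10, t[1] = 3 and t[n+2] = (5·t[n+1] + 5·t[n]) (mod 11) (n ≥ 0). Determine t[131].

We have t[0] = 10, t[1] = 3, t[2] = 10, t[3] = 10, t[4] = 1, t[5] = 0, t[6] = 5, t[7] = 3, t[8] = 7, t[9] = 6, t[10] = 10, t[11] = 3.
Since (t[10], t[11]) = (t[0], t[1]) = (10, 3) (two consecutive terms determine the rest), the sequence is periodic with period 10.
So t[131] = t[0 + ((131-0) mod 10)] = t[1] = 3.

3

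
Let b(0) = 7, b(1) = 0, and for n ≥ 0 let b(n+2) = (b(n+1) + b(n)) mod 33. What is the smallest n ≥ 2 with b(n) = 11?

31

b(0) = 7; b(1) = 0; b(2) = 7; b(3) = 7; b(4) = 14; b(5) = 21; b(6) = 2; b(7) = 23; b(8) = 25; b(9) = 15; b(10) = 7; b(11) = 22; b(12) = 29; b(13) = 18; b(14) = 14; b(15) = 32; b(16) = 13; b(17) = 12; b(18) = 25; b(19) = 4; b(20) = 29; b(21) = 0; b(22) = 29; b(23) = 29; b(24) = 25; b(25) = 21; b(26) = 13; b(27) = 1; b(28) = 14; b(29) = 15; b(30) = 29; b(31) = 11; b(32) = 7; b(33) = 18; b(34) = 25; b(35) = 10; b(36) = 2; b(37) = 12; b(38) = 14; b(39) = 26; b(40) = 7; b(41) = 0.
The sequence repeats with period 40.
The value 11 first appears (with n ≥ 2) at b(31).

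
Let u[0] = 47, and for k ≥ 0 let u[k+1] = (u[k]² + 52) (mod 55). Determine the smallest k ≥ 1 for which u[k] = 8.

6

Listing terms: u[0] = 47,  u[1] = 6,  u[2] = 33,  u[3] = 41,  u[4] = 28,  u[5] = 11,  u[6] = 8,  u[7] = 6.
Since u[7] = u[1] = 6, the sequence is eventually periodic: after a pre-period of length 1 it cycles with period 6.
The value 8 first appears (with k ≥ 1) at u[6].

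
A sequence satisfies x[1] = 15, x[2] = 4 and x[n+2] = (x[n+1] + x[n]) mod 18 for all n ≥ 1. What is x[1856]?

10

Listing terms: x[1] = 15, x[2] = 4, x[3] = 1, x[4] = 5, x[5] = 6, x[6] = 11, x[7] = 17, x[8] = 10, x[9] = 9, x[10] = 1, x[11] = 10, x[12] = 11, x[13] = 3, x[14] = 14, x[15] = 17, x[16] = 13, x[17] = 12, x[18] = 7, x[19] = 1, x[20] = 8, x[21] = 9, x[22] = 17, x[23] = 8, x[24] = 7, x[25] = 15, x[26] = 4.
Since (x[25], x[26]) = (x[1], x[2]) = (15, 4) (two consecutive terms determine the rest), the sequence is periodic with period 24.
(1856 - 1) mod 24 = 7, so x[1856] = x[8] = 10.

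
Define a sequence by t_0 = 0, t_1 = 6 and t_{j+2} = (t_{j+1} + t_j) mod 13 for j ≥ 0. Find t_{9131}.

t_0 = 0,  t_1 = 6,  t_2 = 6,  t_3 = 12,  t_4 = 5,  t_5 = 4,  t_6 = 9,  t_7 = 0,  t_8 = 9,  t_9 = 9,  t_{10} = 5,  t_{11} = 1,  t_{12} = 6,  t_{13} = 7,  t_{14} = 0,  t_{15} = 7,  t_{16} = 7,  t_{17} = 1,  t_{18} = 8,  t_{19} = 9,  t_{20} = 4,  t_{21} = 0,  t_{22} = 4,  t_{23} = 4,  t_{24} = 8,  t_{25} = 12,  t_{26} = 7,  t_{27} = 6,  t_{28} = 0,  t_{29} = 6.
The sequence repeats with period 28.
(9131 - 0) mod 28 = 3, so t_{9131} = t_3 = 12.

12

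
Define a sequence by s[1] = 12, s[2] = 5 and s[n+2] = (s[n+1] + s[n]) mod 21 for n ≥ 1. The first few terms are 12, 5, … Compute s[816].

s[1] = 12, s[2] = 5, s[3] = 17, s[4] = 1, s[5] = 18, s[6] = 19, s[7] = 16, s[8] = 14, s[9] = 9, s[10] = 2, s[11] = 11, s[12] = 13, s[13] = 3, s[14] = 16, s[15] = 19, s[16] = 14, s[17] = 12, s[18] = 5.
Since (s[17], s[18]) = (s[1], s[2]) = (12, 5) (two consecutive terms determine the rest), the sequence is periodic with period 16.
(816 - 1) mod 16 = 15, so s[816] = s[16] = 14.

14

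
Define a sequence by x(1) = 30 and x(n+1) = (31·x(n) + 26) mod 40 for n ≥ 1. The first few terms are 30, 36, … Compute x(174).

28

We have x(1) = 30,  x(2) = 36,  x(3) = 22,  x(4) = 28,  x(5) = 14,  x(6) = 20,  x(7) = 6,  x(8) = 12,  x(9) = 38,  x(10) = 4,  x(11) = 30.
The sequence repeats with period 10.
So x(174) = x(1 + ((174-1) mod 10)) = x(4) = 28.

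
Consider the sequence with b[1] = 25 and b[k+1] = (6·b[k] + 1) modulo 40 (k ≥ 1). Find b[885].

19

We have b[1] = 25, b[2] = 31, b[3] = 27, b[4] = 3, b[5] = 19, b[6] = 35, b[7] = 11, b[8] = 27.
Since b[8] = b[3] = 27, the sequence is eventually periodic: after a pre-period of length 2 it cycles with period 5.
For k ≥ 3, b[k] depends only on (k - 3) mod 5. (885 - 3) mod 5 = 2, so b[885] = b[5] = 19.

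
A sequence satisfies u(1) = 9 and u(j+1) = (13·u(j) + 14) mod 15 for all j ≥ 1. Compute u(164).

Computing terms: u(1) = 9,  u(2) = 11,  u(3) = 7,  u(4) = 0,  u(5) = 14,  u(6) = 1,  u(7) = 12,  u(8) = 5,  u(9) = 4,  u(10) = 6,  u(11) = 2,  u(12) = 10,  u(13) = 9.
Since u(13) = u(1) = 9, the sequence is periodic with period 12.
So u(164) = u(1 + ((164-1) mod 12)) = u(8) = 5.

5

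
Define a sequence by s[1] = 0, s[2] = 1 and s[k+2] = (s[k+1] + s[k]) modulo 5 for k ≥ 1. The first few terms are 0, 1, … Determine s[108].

Listing terms: s[1] = 0, s[2] = 1, s[3] = 1, s[4] = 2, s[5] = 3, s[6] = 0, s[7] = 3, s[8] = 3, s[9] = 1, s[10] = 4, s[11] = 0, s[12] = 4, s[13] = 4, s[14] = 3, s[15] = 2, s[16] = 0, s[17] = 2, s[18] = 2, s[19] = 4, s[20] = 1, s[21] = 0, s[22] = 1.
The sequence repeats with period 20.
(108 - 1) mod 20 = 7, so s[108] = s[8] = 3.

3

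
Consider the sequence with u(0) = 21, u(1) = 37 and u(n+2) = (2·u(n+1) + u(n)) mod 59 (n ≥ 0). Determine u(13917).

Computing terms: u(0) = 21,  u(1) = 37,  u(2) = 36,  u(3) = 50,  u(4) = 18,  u(5) = 27,  u(6) = 13,  u(7) = 53,  u(8) = 1,  u(9) = 55,  u(10) = 52,  u(11) = 41,  u(12) = 16,  u(13) = 14,  u(14) = 44,  u(15) = 43,  u(16) = 12,  u(17) = 8,  u(18) = 28,  u(19) = 5,  u(20) = 38,  u(21) = 22,  u(22) = 23,  u(23) = 9,  u(24) = 41,  u(25) = 32,  u(26) = 46,  u(27) = 6,  u(28) = 58,  u(29) = 4,  u(30) = 7,  u(31) = 18,  u(32) = 43,  u(33) = 45,  u(34) = 15,  u(35) = 16,  u(36) = 47,  u(37) = 51,  u(38) = 31,  u(39) = 54,  u(40) = 21,  u(41) = 37.
Since (u(40), u(41)) = (u(0), u(1)) = (21, 37) (two consecutive terms determine the rest), the sequence is periodic with period 40.
(13917 - 0) mod 40 = 37, so u(13917) = u(37) = 51.

51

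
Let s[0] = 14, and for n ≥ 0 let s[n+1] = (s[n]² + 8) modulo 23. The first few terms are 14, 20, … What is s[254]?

Listing terms: s[0] = 14, s[1] = 20, s[2] = 17, s[3] = 21, s[4] = 12, s[5] = 14.
The sequence repeats with period 5.
So s[254] = s[0 + ((254-0) mod 5)] = s[4] = 12.

12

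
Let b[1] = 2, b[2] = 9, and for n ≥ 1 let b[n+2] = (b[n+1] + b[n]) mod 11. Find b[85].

Computing terms: b[1] = 2,  b[2] = 9,  b[3] = 0,  b[4] = 9,  b[5] = 9,  b[6] = 7,  b[7] = 5,  b[8] = 1,  b[9] = 6,  b[10] = 7,  b[11] = 2,  b[12] = 9.
The sequence repeats with period 10.
So b[85] = b[1 + ((85-1) mod 10)] = b[5] = 9.

9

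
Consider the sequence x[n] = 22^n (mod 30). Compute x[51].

28

x[0] = 1,  x[1] = 22,  x[2] = 4,  x[3] = 28,  x[4] = 16,  x[5] = 22.
Since x[5] = x[1] = 22, the sequence is eventually periodic: after a pre-period of length 1 it cycles with period 4.
For n ≥ 1, x[n] depends only on (n - 1) mod 4. (51 - 1) mod 4 = 2, so x[51] = x[3] = 28.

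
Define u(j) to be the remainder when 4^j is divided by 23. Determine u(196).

Computing terms: u(1) = 4, u(2) = 16, u(3) = 18, u(4) = 3, u(5) = 12, u(6) = 2, u(7) = 8, u(8) = 9, u(9) = 13, u(10) = 6, u(11) = 1, u(12) = 4.
The sequence repeats with period 11.
So u(196) = u(1 + ((196-1) mod 11)) = u(9) = 13.

13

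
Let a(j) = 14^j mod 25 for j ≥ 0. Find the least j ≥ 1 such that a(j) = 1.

10

Listing terms: a(0) = 1,  a(1) = 14,  a(2) = 21,  a(3) = 19,  a(4) = 16,  a(5) = 24,  a(6) = 11,  a(7) = 4,  a(8) = 6,  a(9) = 9,  a(10) = 1.
Since a(10) = a(0) = 1, the sequence is periodic with period 10.
The value 1 next appears (with j ≥ 1) at a(10).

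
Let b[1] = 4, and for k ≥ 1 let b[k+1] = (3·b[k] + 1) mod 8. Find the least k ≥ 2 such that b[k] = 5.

b[1] = 4, b[2] = 5, b[3] = 0, b[4] = 1, b[5] = 4.
The sequence repeats with period 4.
The value 5 first appears (with k ≥ 2) at b[2].

2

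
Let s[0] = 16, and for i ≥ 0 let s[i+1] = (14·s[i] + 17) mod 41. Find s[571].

s[0] = 16,  s[1] = 36,  s[2] = 29,  s[3] = 13,  s[4] = 35,  s[5] = 15,  s[6] = 22,  s[7] = 38,  s[8] = 16.
Since s[8] = s[0] = 16, the sequence is periodic with period 8.
So s[571] = s[0 + ((571-0) mod 8)] = s[3] = 13.

13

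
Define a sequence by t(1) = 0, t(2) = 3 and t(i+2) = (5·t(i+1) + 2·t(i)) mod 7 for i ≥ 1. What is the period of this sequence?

48

t(1) = 0,  t(2) = 3,  t(3) = 1,  t(4) = 4,  t(5) = 1,  t(6) = 6,  t(7) = 4,  t(8) = 4,  t(9) = 0,  t(10) = 1,  t(11) = 5,  t(12) = 6,  t(13) = 5,  t(14) = 2,  t(15) = 6,  t(16) = 6,  t(17) = 0,  t(18) = 5,  t(19) = 4,  t(20) = 2,  t(21) = 4,  t(22) = 3,  t(23) = 2,  t(24) = 2,  t(25) = 0,  t(26) = 4,  t(27) = 6,  t(28) = 3,  t(29) = 6,  t(30) = 1,  t(31) = 3,  t(32) = 3,  t(33) = 0,  t(34) = 6,  t(35) = 2,  t(36) = 1,  t(37) = 2,  t(38) = 5,  t(39) = 1,  t(40) = 1,  t(41) = 0,  t(42) = 2,  t(43) = 3,  t(44) = 5,  t(45) = 3,  t(46) = 4,  t(47) = 5,  t(48) = 5,  t(49) = 0,  t(50) = 3.
The sequence repeats with period 48.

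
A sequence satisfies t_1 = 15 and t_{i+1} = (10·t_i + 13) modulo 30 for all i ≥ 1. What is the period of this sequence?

t_1 = 15, t_2 = 13, t_3 = 23, t_4 = 3, t_5 = 13.
Since t_5 = t_2 = 13, the sequence is eventually periodic: after a pre-period of length 1 it cycles with period 3.

3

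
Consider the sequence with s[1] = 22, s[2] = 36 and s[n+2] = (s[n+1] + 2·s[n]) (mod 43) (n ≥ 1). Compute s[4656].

21

Computing terms: s[1] = 22, s[2] = 36, s[3] = 37, s[4] = 23, s[5] = 11, s[6] = 14, s[7] = 36, s[8] = 21, s[9] = 7, s[10] = 6, s[11] = 20, s[12] = 32, s[13] = 29, s[14] = 7, s[15] = 22, s[16] = 36.
The sequence repeats with period 14.
So s[4656] = s[1 + ((4656-1) mod 14)] = s[8] = 21.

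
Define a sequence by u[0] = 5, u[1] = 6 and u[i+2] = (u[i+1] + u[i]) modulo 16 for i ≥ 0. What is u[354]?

u[0] = 5; u[1] = 6; u[2] = 11; u[3] = 1; u[4] = 12; u[5] = 13; u[6] = 9; u[7] = 6; u[8] = 15; u[9] = 5; u[10] = 4; u[11] = 9; u[12] = 13; u[13] = 6; u[14] = 3; u[15] = 9; u[16] = 12; u[17] = 5; u[18] = 1; u[19] = 6; u[20] = 7; u[21] = 13; u[22] = 4; u[23] = 1; u[24] = 5; u[25] = 6.
The sequence repeats with period 24.
So u[354] = u[0 + ((354-0) mod 24)] = u[18] = 1.

1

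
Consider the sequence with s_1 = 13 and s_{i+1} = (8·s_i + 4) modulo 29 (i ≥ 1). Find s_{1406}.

22

Computing terms: s_1 = 13,  s_2 = 21,  s_3 = 27,  s_4 = 17,  s_5 = 24,  s_6 = 22,  s_7 = 6,  s_8 = 23,  s_9 = 14,  s_{10} = 0,  s_{11} = 4,  s_{12} = 7,  s_{13} = 2,  s_{14} = 20,  s_{15} = 19,  s_{16} = 11,  s_{17} = 5,  s_{18} = 15,  s_{19} = 8,  s_{20} = 10,  s_{21} = 26,  s_{22} = 9,  s_{23} = 18,  s_{24} = 3,  s_{25} = 28,  s_{26} = 25,  s_{27} = 1,  s_{28} = 12,  s_{29} = 13.
The sequence repeats with period 28.
So s_{1406} = s_{1 + ((1406-1) mod 28)} = s_6 = 22.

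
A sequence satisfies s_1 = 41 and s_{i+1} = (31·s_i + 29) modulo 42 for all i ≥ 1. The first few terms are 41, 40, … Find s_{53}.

Computing terms: s_1 = 41; s_2 = 40; s_3 = 9; s_4 = 14; s_5 = 1; s_6 = 18; s_7 = 41.
The sequence repeats with period 6.
(53 - 1) mod 6 = 4, so s_{53} = s_5 = 1.

1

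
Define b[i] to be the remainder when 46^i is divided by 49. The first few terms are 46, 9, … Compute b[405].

Listing terms: b[1] = 46; b[2] = 9; b[3] = 22; b[4] = 32; b[5] = 2; b[6] = 43; b[7] = 18; b[8] = 44; b[9] = 15; b[10] = 4; b[11] = 37; b[12] = 36; b[13] = 39; b[14] = 30; b[15] = 8; b[16] = 25; b[17] = 23; b[18] = 29; b[19] = 11; b[20] = 16; b[21] = 1; b[22] = 46.
The sequence repeats with period 21.
So b[405] = b[1 + ((405-1) mod 21)] = b[6] = 43.

43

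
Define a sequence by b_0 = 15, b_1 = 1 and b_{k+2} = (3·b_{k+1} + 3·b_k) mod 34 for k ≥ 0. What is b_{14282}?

b_0 = 15,  b_1 = 1,  b_2 = 14,  b_3 = 11,  b_4 = 7,  b_5 = 20,  b_6 = 13,  b_7 = 31,  b_8 = 30,  b_9 = 13,  b_{10} = 27,  b_{11} = 18,  b_{12} = 33,  b_{13} = 17,  b_{14} = 14,  b_{15} = 25,  b_{16} = 15,  b_{17} = 18,  b_{18} = 31,  b_{19} = 11,  b_{20} = 24,  b_{21} = 3,  b_{22} = 13,  b_{23} = 14,  b_{24} = 13,  b_{25} = 13,  b_{26} = 10,  b_{27} = 1,  b_{28} = 33,  b_{29} = 0,  b_{30} = 31,  b_{31} = 25,  b_{32} = 32,  b_{33} = 1,  b_{34} = 31,  b_{35} = 28,  b_{36} = 7,  b_{37} = 3,  b_{38} = 30,  b_{39} = 31,  b_{40} = 13,  b_{41} = 30,  b_{42} = 27,  b_{43} = 1,  b_{44} = 16,  b_{45} = 17,  b_{46} = 31,  b_{47} = 8,  b_{48} = 15,  b_{49} = 1.
Since (b_{48}, b_{49}) = (b_0, b_1) = (15, 1) (two consecutive terms determine the rest), the sequence is periodic with period 48.
So b_{14282} = b_{0 + ((14282-0) mod 48)} = b_{26} = 10.

10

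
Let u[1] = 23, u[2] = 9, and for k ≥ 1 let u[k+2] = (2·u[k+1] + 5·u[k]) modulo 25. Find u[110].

9

We have u[1] = 23; u[2] = 9; u[3] = 8; u[4] = 11; u[5] = 12; u[6] = 4; u[7] = 18; u[8] = 6; u[9] = 2; u[10] = 9; u[11] = 3; u[12] = 1; u[13] = 17; u[14] = 14; u[15] = 13; u[16] = 21; u[17] = 7; u[18] = 19; u[19] = 23; u[20] = 16; u[21] = 22; u[22] = 24; u[23] = 8; u[24] = 11.
Since (u[23], u[24]) = (u[3], u[4]) = (8, 11) (two consecutive terms determine the rest), the sequence is eventually periodic: after a pre-period of length 2 it cycles with period 20.
For k ≥ 3, u[k] depends only on (k - 3) mod 20. (110 - 3) mod 20 = 7, so u[110] = u[10] = 9.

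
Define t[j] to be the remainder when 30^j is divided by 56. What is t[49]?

We have t[1] = 30, t[2] = 4, t[3] = 8, t[4] = 16, t[5] = 32, t[6] = 8.
Since t[6] = t[3] = 8, the sequence is eventually periodic: after a pre-period of length 2 it cycles with period 3.
For j ≥ 3, t[j] depends only on (j - 3) mod 3. (49 - 3) mod 3 = 1, so t[49] = t[4] = 16.

16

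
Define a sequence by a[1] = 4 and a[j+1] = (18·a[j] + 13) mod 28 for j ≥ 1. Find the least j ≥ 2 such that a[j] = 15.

a[1] = 4,  a[2] = 1,  a[3] = 3,  a[4] = 11,  a[5] = 15,  a[6] = 3.
Since a[6] = a[3] = 3, the sequence is eventually periodic: after a pre-period of length 2 it cycles with period 3.
The value 15 first appears (with j ≥ 2) at a[5].

5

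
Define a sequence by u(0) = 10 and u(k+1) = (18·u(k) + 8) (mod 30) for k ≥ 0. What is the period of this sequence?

u(0) = 10,  u(1) = 8,  u(2) = 2,  u(3) = 14,  u(4) = 20,  u(5) = 8.
Since u(5) = u(1) = 8, the sequence is eventually periodic: after a pre-period of length 1 it cycles with period 4.

4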